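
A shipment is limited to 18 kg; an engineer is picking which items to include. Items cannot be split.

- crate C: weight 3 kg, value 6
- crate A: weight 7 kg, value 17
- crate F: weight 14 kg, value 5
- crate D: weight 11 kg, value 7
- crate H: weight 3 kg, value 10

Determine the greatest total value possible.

33

This is an integer program with binary decision variables.
Take crate C, crate A, and crate H: weight 3 + 7 + 3 = 13 ≤ 18, value 6 + 17 + 10 = 33.
No other feasible combination does better.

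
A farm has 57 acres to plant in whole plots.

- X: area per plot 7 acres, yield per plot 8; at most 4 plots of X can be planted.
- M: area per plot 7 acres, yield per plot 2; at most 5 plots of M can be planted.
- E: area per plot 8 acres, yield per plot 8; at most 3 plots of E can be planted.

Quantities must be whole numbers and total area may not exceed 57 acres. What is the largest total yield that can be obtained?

56

3×X, 1×M, and 3×E: area 52 ≤ 57, yield 3·8 + 1·2 + 3·8 = 50.
4×X and 3×E: area 52 ≤ 57, yield 4·8 + 3·8 = 56.
Best is 56.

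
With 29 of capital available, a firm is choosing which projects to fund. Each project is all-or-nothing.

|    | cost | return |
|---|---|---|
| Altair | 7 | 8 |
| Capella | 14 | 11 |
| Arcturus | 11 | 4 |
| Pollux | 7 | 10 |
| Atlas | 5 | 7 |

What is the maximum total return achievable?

Treat it as a binary knapsack problem.
Take Altair, Capella, and Pollux: cost 7 + 14 + 7 = 28 ≤ 29, return 8 + 11 + 10 = 29.
No other feasible combination does better.

29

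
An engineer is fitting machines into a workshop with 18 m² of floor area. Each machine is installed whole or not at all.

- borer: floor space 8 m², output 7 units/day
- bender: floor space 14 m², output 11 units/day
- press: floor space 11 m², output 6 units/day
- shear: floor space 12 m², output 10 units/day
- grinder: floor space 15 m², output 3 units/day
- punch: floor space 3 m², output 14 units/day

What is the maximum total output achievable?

Allowing fractional choices, the relaxed optimum would be about 26.8, but machines are indivisible.
borer + punch: floor space 8 + 3 = 11 ≤ 18, output 7 + 14 = 21.
bender + punch: floor space 14 + 3 = 17 ≤ 18, output 11 + 14 = 25.
shear + punch: floor space 12 + 3 = 15 ≤ 18, output 10 + 14 = 24.
Best is bender and punch with total output 25.

25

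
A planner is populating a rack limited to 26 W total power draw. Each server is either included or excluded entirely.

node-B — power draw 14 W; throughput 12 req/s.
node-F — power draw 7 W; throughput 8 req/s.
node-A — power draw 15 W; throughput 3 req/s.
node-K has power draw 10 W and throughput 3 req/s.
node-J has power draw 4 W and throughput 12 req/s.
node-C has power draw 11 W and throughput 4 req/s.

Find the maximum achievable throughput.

Allowing fractional choices, the relaxed optimum would be about 32.4, but servers are indivisible.
node-B + node-F + node-J: power draw 14 + 7 + 4 = 25 ≤ 26, throughput 12 + 8 + 12 = 32.
node-B + node-J: power draw 14 + 4 = 18 ≤ 26, throughput 12 + 12 = 24.
node-F + node-J + node-C: power draw 7 + 4 + 11 = 22 ≤ 26, throughput 8 + 12 + 4 = 24.
Best is node-B, node-F, and node-J with total throughput 32.

32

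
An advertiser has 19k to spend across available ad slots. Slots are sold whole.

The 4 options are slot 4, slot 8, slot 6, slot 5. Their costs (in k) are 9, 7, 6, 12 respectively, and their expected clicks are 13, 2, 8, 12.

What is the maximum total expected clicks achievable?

Take slot 4 and slot 6: cost 9 + 6 = 15 ≤ 19, expected clicks 13 + 8 = 21.
No other feasible combination does better.

21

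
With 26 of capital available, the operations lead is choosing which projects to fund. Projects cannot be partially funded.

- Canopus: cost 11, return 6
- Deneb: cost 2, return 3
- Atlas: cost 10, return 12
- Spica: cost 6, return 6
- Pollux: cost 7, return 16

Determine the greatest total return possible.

37

Allowing fractional choices, the relaxed optimum would be about 37.5, but projects are indivisible.
Deneb + Atlas + Pollux: cost 2 + 10 + 7 = 19 ≤ 26, return 3 + 12 + 16 = 31.
Deneb + Atlas + Spica + Pollux: cost 2 + 10 + 6 + 7 = 25 ≤ 26, return 3 + 12 + 6 + 16 = 37.
Atlas + Spica + Pollux: cost 10 + 6 + 7 = 23 ≤ 26, return 12 + 6 + 16 = 34.
Best is Deneb, Atlas, Spica, and Pollux with total return 37.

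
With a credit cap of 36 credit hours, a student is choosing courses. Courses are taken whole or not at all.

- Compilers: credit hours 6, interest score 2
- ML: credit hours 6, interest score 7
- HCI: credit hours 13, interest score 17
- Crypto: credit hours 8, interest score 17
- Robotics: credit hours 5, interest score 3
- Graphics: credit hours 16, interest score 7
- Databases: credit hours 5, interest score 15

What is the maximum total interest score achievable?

56

Treat it as a binary knapsack problem.
ML + HCI + Crypto + Databases: credit hours 6 + 13 + 8 + 5 = 32 ≤ 36, interest score 7 + 17 + 17 + 15 = 56.
Compilers + HCI + Crypto + Databases: credit hours 6 + 13 + 8 + 5 = 32 ≤ 36, interest score 2 + 17 + 17 + 15 = 51.
HCI + Crypto + Robotics + Databases: credit hours 13 + 8 + 5 + 5 = 31 ≤ 36, interest score 17 + 17 + 3 + 15 = 52.
Best is ML, HCI, Crypto, and Databases with total interest score 56.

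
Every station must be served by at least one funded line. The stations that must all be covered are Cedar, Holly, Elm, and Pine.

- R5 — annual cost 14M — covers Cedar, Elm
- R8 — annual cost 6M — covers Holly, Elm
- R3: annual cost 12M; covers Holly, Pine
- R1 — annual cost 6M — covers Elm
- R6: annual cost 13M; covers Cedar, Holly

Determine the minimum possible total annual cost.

26

The greedy cost-per-new-station heuristic would pick R8, R3, and R6 for 31, but a cheaper cover exists.
Choose R5 and R3: together they cover Cedar, Holly, Elm, Pine — every station.
Total annual cost: 14 + 12 = 26.
No cover costs less than 26.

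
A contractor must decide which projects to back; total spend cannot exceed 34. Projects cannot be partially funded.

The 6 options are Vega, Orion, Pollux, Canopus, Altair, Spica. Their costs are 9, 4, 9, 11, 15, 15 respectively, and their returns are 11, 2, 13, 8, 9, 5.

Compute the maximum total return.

This is an integer program with binary decision variables.
Allowing fractional choices, the relaxed optimum would be about 35.0, but projects are indivisible.
Vega + Pollux + Altair: cost 9 + 9 + 15 = 33 ≤ 34, return 11 + 13 + 9 = 33.
Vega + Pollux + Canopus: cost 9 + 9 + 11 = 29 ≤ 34, return 11 + 13 + 8 = 32.
Vega + Orion + Pollux + Canopus: cost 9 + 4 + 9 + 11 = 33 ≤ 34, return 11 + 2 + 13 + 8 = 34.
Best is Vega, Orion, Pollux, and Canopus with total return 34.

34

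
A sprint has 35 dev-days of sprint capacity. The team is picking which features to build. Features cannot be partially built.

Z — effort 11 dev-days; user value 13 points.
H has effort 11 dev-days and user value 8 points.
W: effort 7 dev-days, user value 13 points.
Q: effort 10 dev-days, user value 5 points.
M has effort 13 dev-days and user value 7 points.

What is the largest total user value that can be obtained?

This is an integer program with binary decision variables.
Z + W + Q: effort 11 + 7 + 10 = 28 ≤ 35, user value 13 + 13 + 5 = 31.
Z + W + M: effort 11 + 7 + 13 = 31 ≤ 35, user value 13 + 13 + 7 = 33.
Z + H + W: effort 11 + 11 + 7 = 29 ≤ 35, user value 13 + 8 + 13 = 34.
Best is Z, H, and W with total user value 34.

34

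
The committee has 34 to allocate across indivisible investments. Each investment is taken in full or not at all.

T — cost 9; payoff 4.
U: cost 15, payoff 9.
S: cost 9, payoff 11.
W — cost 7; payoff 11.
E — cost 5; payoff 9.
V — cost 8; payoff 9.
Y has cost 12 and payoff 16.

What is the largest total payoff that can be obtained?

47

S + E + V + Y: cost 9 + 5 + 8 + 12 = 34 ≤ 34, payoff 11 + 9 + 9 + 16 = 45.
S + W + E + Y: cost 9 + 7 + 5 + 12 = 33 ≤ 34, payoff 11 + 11 + 9 + 16 = 47.
W + E + V + Y: cost 7 + 5 + 8 + 12 = 32 ≤ 34, payoff 11 + 9 + 9 + 16 = 45.
Best is S, W, E, and Y with total payoff 47.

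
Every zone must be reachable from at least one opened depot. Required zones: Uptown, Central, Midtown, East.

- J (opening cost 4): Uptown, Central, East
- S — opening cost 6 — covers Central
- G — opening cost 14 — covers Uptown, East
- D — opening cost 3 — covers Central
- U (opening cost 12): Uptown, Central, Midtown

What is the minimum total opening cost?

16

Choose J and U: together they cover Uptown, Central, Midtown, East — every zone.
Total opening cost: 4 + 12 = 16.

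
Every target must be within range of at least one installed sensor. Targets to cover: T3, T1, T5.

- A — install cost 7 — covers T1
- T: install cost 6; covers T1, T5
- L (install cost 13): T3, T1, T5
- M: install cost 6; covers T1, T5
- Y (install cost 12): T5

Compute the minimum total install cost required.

13

This is a weighted set-cover instance.
The greedy cost-per-new-target heuristic would pick T and L for 19, but a cheaper cover exists.
L alone covers T3, T1, T5 — every target.
Total install cost: 13.
No cover costs less than 13.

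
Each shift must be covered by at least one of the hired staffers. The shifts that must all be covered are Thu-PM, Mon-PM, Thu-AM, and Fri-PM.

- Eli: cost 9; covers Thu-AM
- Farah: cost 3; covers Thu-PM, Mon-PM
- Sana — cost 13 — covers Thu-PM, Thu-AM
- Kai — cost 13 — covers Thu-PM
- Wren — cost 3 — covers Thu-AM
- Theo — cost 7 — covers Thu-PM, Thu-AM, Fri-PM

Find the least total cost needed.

The greedy cost-per-new-shift heuristic would pick Farah, Wren, and Theo for 13, but a cheaper cover exists.
Choose Farah and Theo: together they cover Thu-PM, Mon-PM, Thu-AM, Fri-PM — every shift.
Total cost: 3 + 7 = 10.
No cover costs less than 10.

10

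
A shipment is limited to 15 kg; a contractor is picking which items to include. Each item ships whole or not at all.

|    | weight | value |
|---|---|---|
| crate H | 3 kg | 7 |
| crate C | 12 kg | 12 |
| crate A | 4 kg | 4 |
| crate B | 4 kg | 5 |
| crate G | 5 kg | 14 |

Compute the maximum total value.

26

crate A + crate B + crate G: weight 4 + 4 + 5 = 13 ≤ 15, value 4 + 5 + 14 = 23.
crate H + crate A + crate G: weight 3 + 4 + 5 = 12 ≤ 15, value 7 + 4 + 14 = 25.
crate H + crate B + crate G: weight 3 + 4 + 5 = 12 ≤ 15, value 7 + 5 + 14 = 26.
Best is crate H, crate B, and crate G with total value 26.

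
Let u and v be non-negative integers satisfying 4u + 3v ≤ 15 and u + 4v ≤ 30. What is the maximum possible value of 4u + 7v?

35

(u,v)=(0,5) is feasible, giving 35.
(u,v)=(0,4) is feasible, giving 28.
Maximum is 35 at (u,v)=(0,5).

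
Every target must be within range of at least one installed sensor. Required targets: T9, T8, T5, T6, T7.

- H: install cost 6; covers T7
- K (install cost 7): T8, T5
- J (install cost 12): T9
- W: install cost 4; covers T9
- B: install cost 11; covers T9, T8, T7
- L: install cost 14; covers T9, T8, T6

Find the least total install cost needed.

27

The greedy cost-per-new-target heuristic would pick K, W, H, and L for 31, but a cheaper cover exists.
Choose H, K, and L: together they cover T9, T8, T5, T6, T7 — every target.
Total install cost: 6 + 7 + 14 = 27.
No cover costs less than 27.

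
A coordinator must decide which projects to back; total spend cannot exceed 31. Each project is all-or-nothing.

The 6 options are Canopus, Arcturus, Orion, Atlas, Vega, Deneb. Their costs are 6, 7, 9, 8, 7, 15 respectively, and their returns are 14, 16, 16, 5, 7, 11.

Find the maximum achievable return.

53

Take Canopus, Arcturus, Orion, and Vega: cost 6 + 7 + 9 + 7 = 29 ≤ 31, return 14 + 16 + 16 + 7 = 53.
No other feasible combination does better.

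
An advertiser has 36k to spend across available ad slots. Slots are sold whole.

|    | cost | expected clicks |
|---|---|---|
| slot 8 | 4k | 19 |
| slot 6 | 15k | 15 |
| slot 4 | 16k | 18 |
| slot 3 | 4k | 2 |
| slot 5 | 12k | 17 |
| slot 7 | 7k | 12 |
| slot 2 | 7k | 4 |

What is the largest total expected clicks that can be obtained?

56

Allowing fractional choices, the relaxed optimum would be about 62.6, but ad slots are indivisible.
slot 8 + slot 3 + slot 5 + slot 7 + slot 2: cost 4 + 4 + 12 + 7 + 7 = 34 ≤ 36, expected clicks 19 + 2 + 17 + 12 + 4 = 54.
slot 8 + slot 4 + slot 3 + slot 5: cost 4 + 16 + 4 + 12 = 36 ≤ 36, expected clicks 19 + 18 + 2 + 17 = 56.
slot 8 + slot 4 + slot 5: cost 4 + 16 + 12 = 32 ≤ 36, expected clicks 19 + 18 + 17 = 54.
Best is slot 8, slot 4, slot 3, and slot 5 with total expected clicks 56.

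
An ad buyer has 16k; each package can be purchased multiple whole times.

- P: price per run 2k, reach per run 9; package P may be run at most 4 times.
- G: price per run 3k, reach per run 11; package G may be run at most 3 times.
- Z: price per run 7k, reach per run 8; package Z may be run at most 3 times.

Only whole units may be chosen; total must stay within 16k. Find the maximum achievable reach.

60

P has the best ratio (9/2); taking only P gives at most 4×9 = 36 (stopped by the supply cap of 4).
Mixing does better — 3×P and 3×G: price 15 ≤ 16, reach 3·9 + 3·11 = 60.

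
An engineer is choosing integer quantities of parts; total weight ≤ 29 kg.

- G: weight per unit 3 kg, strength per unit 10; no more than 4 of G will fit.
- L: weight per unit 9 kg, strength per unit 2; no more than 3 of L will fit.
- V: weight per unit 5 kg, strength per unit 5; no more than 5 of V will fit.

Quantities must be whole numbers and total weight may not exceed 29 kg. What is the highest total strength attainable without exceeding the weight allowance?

G has the best ratio (10/3); taking only G gives at most 4×10 = 40 (stopped by the supply cap of 4).
Mixing does better — 4×G and 3×V: weight 27 ≤ 29, strength 4·10 + 3·5 = 55.

55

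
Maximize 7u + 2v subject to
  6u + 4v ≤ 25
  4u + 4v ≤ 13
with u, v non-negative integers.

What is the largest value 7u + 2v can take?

21

The continuous relaxation peaks at (3.25, 0) with value 22.75; rounding to a feasible lattice point costs some objective.
(u,v)=(3,0): 6·3+4·0=18≤25, 4·3+4·0=12≤13, objective 21.
(u,v)=(2,1): 6·2+4·1=16≤25, 4·2+4·1=12≤13, objective 16.
No feasible integer point exceeds 21.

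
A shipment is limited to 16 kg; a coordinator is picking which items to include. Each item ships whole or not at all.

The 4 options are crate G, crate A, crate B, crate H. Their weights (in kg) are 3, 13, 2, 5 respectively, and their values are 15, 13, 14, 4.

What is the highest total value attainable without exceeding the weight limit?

Allowing fractional choices, the relaxed optimum would be about 40.0, but items are indivisible.
crate G + crate B: weight 3 + 2 = 5 ≤ 16, value 15 + 14 = 29.
crate G + crate B + crate H: weight 3 + 2 + 5 = 10 ≤ 16, value 15 + 14 + 4 = 33.
Best is crate G, crate B, and crate H with total value 33.

33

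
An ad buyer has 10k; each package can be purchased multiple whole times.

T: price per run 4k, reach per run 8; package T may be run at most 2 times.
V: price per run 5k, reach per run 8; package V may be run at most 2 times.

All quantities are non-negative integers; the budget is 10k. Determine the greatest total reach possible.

1×T and 1×V: price 9 ≤ 10, reach 1·8 + 1·8 = 16.
2×V: price 10 ≤ 10, reach 2·8 = 16.
Best is 16.

16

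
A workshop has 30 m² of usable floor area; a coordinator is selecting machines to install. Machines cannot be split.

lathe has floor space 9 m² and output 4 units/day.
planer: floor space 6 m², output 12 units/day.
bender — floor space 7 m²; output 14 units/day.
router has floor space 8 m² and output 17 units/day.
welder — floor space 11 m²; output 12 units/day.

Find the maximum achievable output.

Allowing fractional choices, the relaxed optimum would be about 52.8, but machines are indivisible.
lathe + planer + bender + router: floor space 9 + 6 + 7 + 8 = 30 ≤ 30, output 4 + 12 + 14 + 17 = 47.
planer + bender + router: floor space 6 + 7 + 8 = 21 ≤ 30, output 12 + 14 + 17 = 43.
Best is lathe, planer, bender, and router with total output 47.

47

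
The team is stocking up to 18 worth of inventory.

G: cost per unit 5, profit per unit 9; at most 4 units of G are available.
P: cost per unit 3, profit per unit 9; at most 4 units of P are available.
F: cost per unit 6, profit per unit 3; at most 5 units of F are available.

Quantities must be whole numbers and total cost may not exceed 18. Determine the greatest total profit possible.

45

P has the best ratio (9/3); taking only P gives at most 4×9 = 36 (stopped by the supply cap of 4).
Mixing does better — 1×G and 4×P: cost 17 ≤ 18, profit 1·9 + 4·9 = 45.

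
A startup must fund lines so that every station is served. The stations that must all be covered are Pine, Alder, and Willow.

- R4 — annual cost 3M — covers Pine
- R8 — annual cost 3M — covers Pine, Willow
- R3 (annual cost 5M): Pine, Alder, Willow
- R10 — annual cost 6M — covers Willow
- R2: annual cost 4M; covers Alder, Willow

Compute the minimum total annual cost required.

The greedy cost-per-new-station heuristic would pick R8 and R2 for 7, but a cheaper cover exists.
R3 alone covers Pine, Alder, Willow — every station.
Total annual cost: 5.
No cover costs less than 5.

5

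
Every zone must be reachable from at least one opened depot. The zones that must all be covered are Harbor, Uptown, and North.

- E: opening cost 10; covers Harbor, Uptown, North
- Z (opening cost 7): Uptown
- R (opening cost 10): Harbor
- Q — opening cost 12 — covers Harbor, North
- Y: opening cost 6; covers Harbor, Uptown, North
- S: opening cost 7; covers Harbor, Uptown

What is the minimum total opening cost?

6

Y alone covers Harbor, Uptown, North — every zone.
Total opening cost: 6.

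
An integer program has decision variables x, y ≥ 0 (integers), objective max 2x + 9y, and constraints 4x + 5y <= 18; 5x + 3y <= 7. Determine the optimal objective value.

The continuous relaxation peaks at (0, 2.33) with value 21.00; rounding to a feasible lattice point costs some objective.
(x,y)=(0,2): 4·0+5·2=10≤18, 5·0+3·2=6≤7, objective 18.
(x,y)=(0,1): 4·0+5·1=5≤18, 5·0+3·1=3≤7, objective 9.
No feasible integer point exceeds 18.

18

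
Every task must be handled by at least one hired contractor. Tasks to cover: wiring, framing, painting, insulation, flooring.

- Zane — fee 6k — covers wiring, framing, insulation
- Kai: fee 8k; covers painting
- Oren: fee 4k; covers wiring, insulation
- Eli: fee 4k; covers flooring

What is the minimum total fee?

This is a weighted set-cover instance.
Choose Zane, Kai, and Eli: together they cover wiring, framing, painting, insulation, flooring — every task.
Total fee: 6 + 8 + 4 = 18.
No cover costs less than 18.

18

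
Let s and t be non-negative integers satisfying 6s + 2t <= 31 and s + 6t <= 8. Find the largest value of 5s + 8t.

(s,t)=(5,0): 6·5+2·0=30≤31, 1·5+6·0=5≤8, objective 25.
(s,t)=(4,0): 6·4+2·0=24≤31, 1·4+6·0=4≤8, objective 20.
Maximum is 25 at (s,t)=(5,0).

25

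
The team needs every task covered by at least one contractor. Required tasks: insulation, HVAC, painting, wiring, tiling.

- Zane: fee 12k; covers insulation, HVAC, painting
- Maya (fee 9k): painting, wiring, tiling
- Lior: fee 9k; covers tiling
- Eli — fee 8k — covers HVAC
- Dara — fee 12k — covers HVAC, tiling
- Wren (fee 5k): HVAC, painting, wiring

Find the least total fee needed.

21

This is a weighted set-cover instance.
The greedy cost-per-new-task heuristic would pick Wren, Maya, and Zane for 26, but a cheaper cover exists.
Choose Zane and Maya: together they cover insulation, HVAC, painting, wiring, tiling — every task.
Total fee: 12 + 9 = 21.
No cover costs less than 21.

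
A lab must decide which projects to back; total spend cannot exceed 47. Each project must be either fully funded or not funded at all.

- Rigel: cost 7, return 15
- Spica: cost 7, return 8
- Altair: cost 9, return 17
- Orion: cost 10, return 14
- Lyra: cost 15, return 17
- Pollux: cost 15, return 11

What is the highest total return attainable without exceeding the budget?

Allowing fractional choices, the relaxed optimum would be about 69.9, but projects are indivisible.
Rigel + Altair + Lyra + Pollux: cost 7 + 9 + 15 + 15 = 46 ≤ 47, return 15 + 17 + 17 + 11 = 60.
Rigel + Spica + Altair + Lyra: cost 7 + 7 + 9 + 15 = 38 ≤ 47, return 15 + 8 + 17 + 17 = 57.
Rigel + Altair + Orion + Lyra: cost 7 + 9 + 10 + 15 = 41 ≤ 47, return 15 + 17 + 14 + 17 = 63.
Best is Rigel, Altair, Orion, and Lyra with total return 63.

63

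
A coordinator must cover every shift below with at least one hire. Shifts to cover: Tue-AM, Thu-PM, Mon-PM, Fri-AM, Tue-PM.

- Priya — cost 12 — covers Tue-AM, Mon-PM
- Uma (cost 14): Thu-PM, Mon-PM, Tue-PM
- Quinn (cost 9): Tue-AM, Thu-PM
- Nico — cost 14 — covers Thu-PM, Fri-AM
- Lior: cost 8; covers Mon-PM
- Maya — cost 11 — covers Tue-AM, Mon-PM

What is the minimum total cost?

37

Choose Uma, Quinn, and Nico: together they cover Tue-AM, Thu-PM, Mon-PM, Fri-AM, Tue-PM — every shift.
Total cost: 14 + 9 + 14 = 37.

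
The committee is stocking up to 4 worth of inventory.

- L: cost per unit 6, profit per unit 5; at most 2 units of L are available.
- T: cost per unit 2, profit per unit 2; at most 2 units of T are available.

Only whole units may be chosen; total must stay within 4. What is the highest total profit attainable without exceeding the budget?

Take 2×T: cost 4 ≤ 4, profit 2·2 = 4.
T has the best ratio (2/2) and is taken to its limit of 2; remaining capacity is filled optimally with the others.

4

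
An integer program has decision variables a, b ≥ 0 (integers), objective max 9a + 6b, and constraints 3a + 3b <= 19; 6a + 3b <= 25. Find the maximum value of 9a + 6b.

42

(a,b)=(2,4) is feasible, giving 42.
(a,b)=(1,5) is feasible, giving 39.
Maximum is 42 at (a,b)=(2,4).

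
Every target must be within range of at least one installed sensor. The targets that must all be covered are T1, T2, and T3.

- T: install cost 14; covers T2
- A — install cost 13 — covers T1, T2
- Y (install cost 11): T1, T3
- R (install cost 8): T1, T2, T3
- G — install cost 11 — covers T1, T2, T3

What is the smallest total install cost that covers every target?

R alone covers T1, T2, T3 — every target.
Total install cost: 8.
No cover costs less than 8.

8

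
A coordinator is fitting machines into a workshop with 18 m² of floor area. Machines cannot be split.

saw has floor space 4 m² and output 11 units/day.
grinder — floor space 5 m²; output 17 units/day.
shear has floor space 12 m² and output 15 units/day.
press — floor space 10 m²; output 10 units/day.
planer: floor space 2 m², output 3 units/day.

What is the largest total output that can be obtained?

Take grinder and shear: floor space 5 + 12 = 17 ≤ 18, output 17 + 15 = 32.
No other feasible combination does better.

32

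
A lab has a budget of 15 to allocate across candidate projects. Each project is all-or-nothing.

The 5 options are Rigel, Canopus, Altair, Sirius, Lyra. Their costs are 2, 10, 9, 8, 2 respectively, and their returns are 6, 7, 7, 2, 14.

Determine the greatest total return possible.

27

This is a 0-1 knapsack instance.
Allowing fractional choices, the relaxed optimum would be about 28.4, but projects are indivisible.
Rigel + Canopus + Lyra: cost 2 + 10 + 2 = 14 ≤ 15, return 6 + 7 + 14 = 27.
Rigel + Sirius + Lyra: cost 2 + 8 + 2 = 12 ≤ 15, return 6 + 2 + 14 = 22.
Rigel + Altair + Lyra: cost 2 + 9 + 2 = 13 ≤ 15, return 6 + 7 + 14 = 27.
The maximum return is 27; one optimal choice is Rigel, Altair, and Lyra.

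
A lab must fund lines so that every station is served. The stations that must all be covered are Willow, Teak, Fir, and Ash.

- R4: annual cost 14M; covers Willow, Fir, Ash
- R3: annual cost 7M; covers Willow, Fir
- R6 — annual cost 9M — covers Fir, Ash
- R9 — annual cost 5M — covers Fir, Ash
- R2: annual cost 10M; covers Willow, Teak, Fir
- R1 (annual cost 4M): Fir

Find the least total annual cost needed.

15

This is an integer covering problem.
Choose R9 and R2: together they cover Willow, Teak, Fir, Ash — every station.
Total annual cost: 5 + 10 = 15.
No cover costs less than 15.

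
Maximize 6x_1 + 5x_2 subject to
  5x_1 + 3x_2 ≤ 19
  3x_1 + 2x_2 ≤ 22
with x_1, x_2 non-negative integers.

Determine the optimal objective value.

30

Relaxing integrality, the LP optimum is 31.67 at (x_1,x_2) = (0, 6.33), which is not an integer point.
(x_1,x_2)=(0,6): 5·0+3·6=18≤19, 3·0+2·6=12≤22, objective 30.
(x_1,x_2)=(0,5): 5·0+3·5=15≤19, 3·0+2·5=10≤22, objective 25.
No feasible integer point exceeds 30.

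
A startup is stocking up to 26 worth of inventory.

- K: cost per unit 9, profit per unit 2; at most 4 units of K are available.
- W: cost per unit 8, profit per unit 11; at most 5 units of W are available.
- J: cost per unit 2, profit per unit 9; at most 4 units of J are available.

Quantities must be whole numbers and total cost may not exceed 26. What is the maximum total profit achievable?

58

Take 2×W and 4×J: cost 24 ≤ 26, profit 2·11 + 4·9 = 58.
J has the best ratio (9/2) and is taken to its limit of 4; remaining capacity is filled optimally with the others.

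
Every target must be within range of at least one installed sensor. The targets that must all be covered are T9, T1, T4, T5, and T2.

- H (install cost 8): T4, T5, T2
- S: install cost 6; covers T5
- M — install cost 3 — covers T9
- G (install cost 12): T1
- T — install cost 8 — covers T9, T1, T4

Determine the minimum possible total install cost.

16

This is an integer covering problem.
The greedy cost-per-new-target heuristic would pick H, M, and T for 19, but a cheaper cover exists.
Choose H and T: together they cover T9, T1, T4, T5, T2 — every target.
Total install cost: 8 + 8 = 16.
No cover costs less than 16.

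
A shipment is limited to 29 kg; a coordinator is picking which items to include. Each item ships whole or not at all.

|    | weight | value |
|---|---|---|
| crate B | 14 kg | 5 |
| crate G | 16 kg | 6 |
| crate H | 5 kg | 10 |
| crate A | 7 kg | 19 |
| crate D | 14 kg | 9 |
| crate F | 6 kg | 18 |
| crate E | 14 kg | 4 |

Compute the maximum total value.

47

crate G + crate A + crate F: weight 16 + 7 + 6 = 29 ≤ 29, value 6 + 19 + 18 = 43.
crate A + crate D + crate F: weight 7 + 14 + 6 = 27 ≤ 29, value 19 + 9 + 18 = 46.
crate H + crate A + crate F: weight 5 + 7 + 6 = 18 ≤ 29, value 10 + 19 + 18 = 47.
Best is crate H, crate A, and crate F with total value 47.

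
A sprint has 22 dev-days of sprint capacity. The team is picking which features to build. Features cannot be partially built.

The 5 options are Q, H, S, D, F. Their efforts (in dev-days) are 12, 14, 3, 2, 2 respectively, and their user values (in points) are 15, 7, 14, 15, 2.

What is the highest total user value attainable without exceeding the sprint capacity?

46

This is an integer program with binary decision variables.
Take Q, S, D, and F: effort 12 + 3 + 2 + 2 = 19 ≤ 22, user value 15 + 14 + 15 + 2 = 46.
No other feasible combination does better.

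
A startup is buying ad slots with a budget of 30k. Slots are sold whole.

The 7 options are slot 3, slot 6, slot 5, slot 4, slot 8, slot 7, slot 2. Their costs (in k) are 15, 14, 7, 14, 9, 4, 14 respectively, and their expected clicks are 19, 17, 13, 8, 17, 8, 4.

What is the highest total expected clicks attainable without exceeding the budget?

Allowing fractional choices, the relaxed optimum would be about 50.7, but ad slots are indivisible.
slot 3 + slot 8 + slot 7: cost 15 + 9 + 4 = 28 ≤ 30, expected clicks 19 + 17 + 8 = 44.
slot 6 + slot 5 + slot 8: cost 14 + 7 + 9 = 30 ≤ 30, expected clicks 17 + 13 + 17 = 47.
Best is slot 6, slot 5, and slot 8 with total expected clicks 47.

47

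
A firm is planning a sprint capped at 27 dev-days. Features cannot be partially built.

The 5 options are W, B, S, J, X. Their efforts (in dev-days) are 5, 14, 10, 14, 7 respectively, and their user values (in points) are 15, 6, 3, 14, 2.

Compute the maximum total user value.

31

Allowing fractional choices, the relaxed optimum would be about 32.4, but features are indivisible.
W + J + X: effort 5 + 14 + 7 = 26 ≤ 27, user value 15 + 14 + 2 = 31.
W + J: effort 5 + 14 = 19 ≤ 27, user value 15 + 14 = 29.
W + B + X: effort 5 + 14 + 7 = 26 ≤ 27, user value 15 + 6 + 2 = 23.
Best is W, J, and X with total user value 31.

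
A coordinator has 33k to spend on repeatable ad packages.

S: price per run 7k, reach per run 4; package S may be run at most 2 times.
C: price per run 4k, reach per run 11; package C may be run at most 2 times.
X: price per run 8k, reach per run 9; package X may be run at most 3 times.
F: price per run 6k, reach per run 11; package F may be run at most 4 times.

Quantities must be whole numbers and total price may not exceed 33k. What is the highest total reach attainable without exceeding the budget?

Take 2×C and 4×F: price 32 ≤ 33, reach 2·11 + 4·11 = 66.
C has the best ratio (11/4) and is taken to its limit of 2; remaining capacity is filled optimally with the others.

66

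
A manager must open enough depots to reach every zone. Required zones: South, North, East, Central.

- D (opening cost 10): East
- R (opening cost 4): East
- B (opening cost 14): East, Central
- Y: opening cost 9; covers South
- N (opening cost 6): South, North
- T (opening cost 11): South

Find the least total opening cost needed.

The greedy cost-per-new-zone heuristic would pick N, R, and B for 24, but a cheaper cover exists.
Choose B and N: together they cover South, North, East, Central — every zone.
Total opening cost: 14 + 6 = 20.
No cover costs less than 20.

20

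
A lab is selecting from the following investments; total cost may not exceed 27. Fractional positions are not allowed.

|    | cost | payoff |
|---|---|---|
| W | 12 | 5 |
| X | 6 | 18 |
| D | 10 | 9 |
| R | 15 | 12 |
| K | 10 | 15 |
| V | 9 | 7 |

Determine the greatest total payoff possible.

Allowing fractional choices, the relaxed optimum would be about 42.8, but investments are indivisible.
X + K + V: cost 6 + 10 + 9 = 25 ≤ 27, payoff 18 + 15 + 7 = 40.
X + D + K: cost 6 + 10 + 10 = 26 ≤ 27, payoff 18 + 9 + 15 = 42.
Best is X, D, and K with total payoff 42.

42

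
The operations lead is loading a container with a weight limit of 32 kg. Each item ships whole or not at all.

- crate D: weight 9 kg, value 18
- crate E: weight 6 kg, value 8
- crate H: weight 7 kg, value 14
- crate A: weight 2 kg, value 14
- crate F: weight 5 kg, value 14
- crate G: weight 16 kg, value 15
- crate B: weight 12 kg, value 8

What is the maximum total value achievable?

68

Take crate D, crate E, crate H, crate A, and crate F: weight 9 + 6 + 7 + 2 + 5 = 29 ≤ 32, value 18 + 8 + 14 + 14 + 14 = 68.
No other feasible combination does better.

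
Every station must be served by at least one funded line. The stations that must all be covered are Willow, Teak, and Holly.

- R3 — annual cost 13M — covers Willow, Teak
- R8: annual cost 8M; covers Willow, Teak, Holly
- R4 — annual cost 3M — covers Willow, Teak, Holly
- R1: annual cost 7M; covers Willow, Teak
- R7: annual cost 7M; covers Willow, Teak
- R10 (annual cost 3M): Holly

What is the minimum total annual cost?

R4 alone covers Willow, Teak, Holly — every station.
Total annual cost: 3.
No cover costs less than 3.

3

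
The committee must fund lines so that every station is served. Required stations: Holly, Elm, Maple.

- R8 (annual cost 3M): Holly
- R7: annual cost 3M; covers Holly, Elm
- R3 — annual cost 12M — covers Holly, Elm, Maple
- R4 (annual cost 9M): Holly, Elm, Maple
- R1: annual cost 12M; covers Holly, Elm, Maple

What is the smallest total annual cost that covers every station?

9

The greedy cost-per-new-station heuristic would pick R7 and R4 for 12, but a cheaper cover exists.
R4 alone covers Holly, Elm, Maple — every station.
Total annual cost: 9.
No cover costs less than 9.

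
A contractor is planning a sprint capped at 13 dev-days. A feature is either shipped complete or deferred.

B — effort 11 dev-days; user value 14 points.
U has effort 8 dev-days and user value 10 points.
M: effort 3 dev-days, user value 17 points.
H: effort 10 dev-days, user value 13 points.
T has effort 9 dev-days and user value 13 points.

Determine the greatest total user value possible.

This is an integer program with binary decision variables.
Allowing fractional choices, the relaxed optimum would be about 31.3, but features are indivisible.
M + H: effort 3 + 10 = 13 ≤ 13, user value 17 + 13 = 30.
M + T: effort 3 + 9 = 12 ≤ 13, user value 17 + 13 = 30.
U + M: effort 8 + 3 = 11 ≤ 13, user value 10 + 17 = 27.
The maximum user value is 30; one optimal choice is M and T.

30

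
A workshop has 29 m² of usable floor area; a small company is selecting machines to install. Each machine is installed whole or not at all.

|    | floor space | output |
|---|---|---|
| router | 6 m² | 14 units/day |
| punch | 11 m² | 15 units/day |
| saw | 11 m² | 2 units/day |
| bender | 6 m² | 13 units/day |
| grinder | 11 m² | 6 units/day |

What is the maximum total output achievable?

42

Allowing fractional choices, the relaxed optimum would be about 45.3, but machines are indivisible.
punch + bender + grinder: floor space 11 + 6 + 11 = 28 ≤ 29, output 15 + 13 + 6 = 34.
router + punch + bender: floor space 6 + 11 + 6 = 23 ≤ 29, output 14 + 15 + 13 = 42.
router + punch + grinder: floor space 6 + 11 + 11 = 28 ≤ 29, output 14 + 15 + 6 = 35.
Best is router, punch, and bender with total output 42.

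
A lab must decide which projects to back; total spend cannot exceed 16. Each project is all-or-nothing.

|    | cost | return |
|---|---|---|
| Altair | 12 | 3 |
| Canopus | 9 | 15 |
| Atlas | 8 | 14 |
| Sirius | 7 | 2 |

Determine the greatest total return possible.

17

Allowing fractional choices, the relaxed optimum would be about 27.3, but projects are indivisible.
Atlas + Sirius: cost 8 + 7 = 15 ≤ 16, return 14 + 2 = 16.
Canopus: cost 9 ≤ 16, return 15.
Canopus + Sirius: cost 9 + 7 = 16 ≤ 16, return 15 + 2 = 17.
Best is Canopus and Sirius with total return 17.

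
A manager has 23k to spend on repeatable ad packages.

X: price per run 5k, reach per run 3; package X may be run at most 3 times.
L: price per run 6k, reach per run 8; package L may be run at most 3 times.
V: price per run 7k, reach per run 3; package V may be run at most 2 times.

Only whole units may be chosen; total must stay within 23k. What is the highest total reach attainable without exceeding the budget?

This is a bounded integer knapsack.
L has the best ratio (8/6); taking only L gives at most 3×8 = 24 (stopped by the price limit).
Mixing does better — 1×X and 3×L: price 23 ≤ 23, reach 1·3 + 3·8 = 27.

27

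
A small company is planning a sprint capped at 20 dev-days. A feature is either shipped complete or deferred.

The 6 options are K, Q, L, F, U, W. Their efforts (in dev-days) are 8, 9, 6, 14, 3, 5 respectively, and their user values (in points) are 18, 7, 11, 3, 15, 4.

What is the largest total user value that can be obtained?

Take K, L, and U: effort 8 + 6 + 3 = 17 ≤ 20, user value 18 + 11 + 15 = 44.
No other feasible combination does better.

44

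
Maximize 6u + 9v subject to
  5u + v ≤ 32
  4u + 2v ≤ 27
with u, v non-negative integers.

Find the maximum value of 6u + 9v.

117

(u,v)=(0,13) is feasible, giving 117.
(u,v)=(0,12) is feasible, giving 108.
Maximum is 117 at (u,v)=(0,13).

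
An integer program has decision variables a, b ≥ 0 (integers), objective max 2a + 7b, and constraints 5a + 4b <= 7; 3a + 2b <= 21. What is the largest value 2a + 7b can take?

7

The continuous relaxation peaks at (0, 1.75) with value 12.25; rounding to a feasible lattice point costs some objective.
(a,b)=(0,1): 5·0+4·1=4≤7, 3·0+2·1=2≤21, objective 7.
(a,b)=(1,0): 5·1+4·0=5≤7, 3·1+2·0=3≤21, objective 2.
(a,b)=(0,0): 5·0+4·0=0≤7, 3·0+2·0=0≤21, objective 0.
Maximum is 7 at (a,b)=(0,1).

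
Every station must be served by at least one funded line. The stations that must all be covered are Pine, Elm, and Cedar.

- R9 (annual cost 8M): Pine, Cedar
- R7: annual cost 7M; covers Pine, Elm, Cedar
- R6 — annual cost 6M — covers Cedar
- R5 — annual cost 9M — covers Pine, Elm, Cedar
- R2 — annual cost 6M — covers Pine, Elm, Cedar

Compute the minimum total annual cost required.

R2 alone covers Pine, Elm, Cedar — every station.
Total annual cost: 6.
No cover costs less than 6.

6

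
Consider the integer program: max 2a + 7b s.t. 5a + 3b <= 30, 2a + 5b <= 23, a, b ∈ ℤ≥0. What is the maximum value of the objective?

(a,b)=(1,4): 5·1+3·4=17≤30, 2·1+5·4=22≤23, objective 30.
(a,b)=(0,4): 5·0+3·4=12≤30, 2·0+5·4=20≤23, objective 28.
Maximum is 30 at (a,b)=(1,4).

30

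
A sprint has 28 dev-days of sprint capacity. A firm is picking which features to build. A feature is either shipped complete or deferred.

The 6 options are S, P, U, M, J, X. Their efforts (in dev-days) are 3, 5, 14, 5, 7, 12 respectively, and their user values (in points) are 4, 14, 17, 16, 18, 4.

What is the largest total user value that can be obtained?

52

This is an integer program with binary decision variables.
U + M + J: effort 14 + 5 + 7 = 26 ≤ 28, user value 17 + 16 + 18 = 51.
S + P + M + J: effort 3 + 5 + 5 + 7 = 20 ≤ 28, user value 4 + 14 + 16 + 18 = 52.
Best is S, P, M, and J with total user value 52.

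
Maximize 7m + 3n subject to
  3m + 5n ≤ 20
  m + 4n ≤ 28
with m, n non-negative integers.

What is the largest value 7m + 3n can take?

The continuous relaxation peaks at (6.67, 0) with value 46.67; rounding to a feasible lattice point costs some objective.
(m,n)=(6,0): 3·6+5·0=18≤20, 1·6+4·0=6≤28, objective 42.
(m,n)=(5,1): 3·5+5·1=20≤20, 1·5+4·1=9≤28, objective 38.
(m,n)=(5,0): 3·5+5·0=15≤20, 1·5+4·0=5≤28, objective 35.
Maximum is 42 at (m,n)=(6,0).

42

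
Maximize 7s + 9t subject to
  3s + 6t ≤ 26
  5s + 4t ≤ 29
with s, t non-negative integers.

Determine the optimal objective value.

(s,t)=(4,2) is feasible, giving 46.
(s,t)=(5,1) is feasible, giving 44.
(s,t)=(2,3) is feasible, giving 41.
Maximum is 46 at (s,t)=(4,2).

46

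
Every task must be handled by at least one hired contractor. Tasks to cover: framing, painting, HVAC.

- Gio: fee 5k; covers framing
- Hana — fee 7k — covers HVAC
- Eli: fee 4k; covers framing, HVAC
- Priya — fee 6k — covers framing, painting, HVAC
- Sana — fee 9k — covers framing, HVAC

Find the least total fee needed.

Priya alone covers framing, painting, HVAC — every task.
Total fee: 6.

6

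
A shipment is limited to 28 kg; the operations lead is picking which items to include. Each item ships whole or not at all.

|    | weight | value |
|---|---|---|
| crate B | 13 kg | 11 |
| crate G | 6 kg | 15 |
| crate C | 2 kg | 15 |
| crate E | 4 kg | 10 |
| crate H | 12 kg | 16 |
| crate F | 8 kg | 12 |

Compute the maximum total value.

Allowing fractional choices, the relaxed optimum would be about 62.7, but items are indivisible.
crate G + crate C + crate H + crate F: weight 6 + 2 + 12 + 8 = 28 ≤ 28, value 15 + 15 + 16 + 12 = 58.
crate G + crate C + crate E + crate H: weight 6 + 2 + 4 + 12 = 24 ≤ 28, value 15 + 15 + 10 + 16 = 56.
Best is crate G, crate C, crate H, and crate F with total value 58.

58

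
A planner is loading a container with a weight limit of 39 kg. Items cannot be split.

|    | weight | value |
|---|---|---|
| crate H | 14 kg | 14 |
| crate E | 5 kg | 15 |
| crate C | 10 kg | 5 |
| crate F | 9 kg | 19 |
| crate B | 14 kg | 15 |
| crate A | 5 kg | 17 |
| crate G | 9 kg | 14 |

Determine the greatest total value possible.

Allowing fractional choices, the relaxed optimum would be about 76.8, but items are indivisible.
crate E + crate F + crate B + crate A: weight 5 + 9 + 14 + 5 = 33 ≤ 39, value 15 + 19 + 15 + 17 = 66.
crate E + crate C + crate F + crate A + crate G: weight 5 + 10 + 9 + 5 + 9 = 38 ≤ 39, value 15 + 5 + 19 + 17 + 14 = 70.
Best is crate E, crate C, crate F, crate A, and crate G with total value 70.

70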